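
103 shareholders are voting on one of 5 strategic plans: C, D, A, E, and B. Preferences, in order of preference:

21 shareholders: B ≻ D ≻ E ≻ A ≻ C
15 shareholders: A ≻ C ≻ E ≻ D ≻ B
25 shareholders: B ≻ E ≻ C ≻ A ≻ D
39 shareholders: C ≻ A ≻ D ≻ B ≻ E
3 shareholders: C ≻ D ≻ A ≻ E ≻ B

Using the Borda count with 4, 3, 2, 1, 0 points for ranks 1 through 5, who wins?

C

C: 21·0 + 15·3 + 25·2 + 39·4 + 3·4 = 263
D: 21·3 + 15·1 + 25·0 + 39·2 + 3·3 = 165
A: 21·1 + 15·4 + 25·1 + 39·3 + 3·2 = 229
E: 21·2 + 15·2 + 25·3 + 39·0 + 3·1 = 150
B: 21·4 + 15·0 + 25·4 + 39·1 + 3·0 = 223
C has the highest Borda score (263).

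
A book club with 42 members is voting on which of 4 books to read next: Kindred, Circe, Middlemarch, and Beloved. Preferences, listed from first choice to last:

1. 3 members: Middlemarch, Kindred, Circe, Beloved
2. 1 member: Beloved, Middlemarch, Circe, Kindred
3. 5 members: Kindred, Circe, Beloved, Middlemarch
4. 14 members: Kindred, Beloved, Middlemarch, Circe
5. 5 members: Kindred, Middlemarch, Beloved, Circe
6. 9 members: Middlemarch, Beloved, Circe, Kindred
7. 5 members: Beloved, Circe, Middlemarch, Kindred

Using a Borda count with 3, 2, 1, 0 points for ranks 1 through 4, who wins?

Kindred

Kindred: 3·2 + 1·0 + 5·3 + 14·3 + 5·3 + 9·0 + 5·0 = 78
Circe: 3·1 + 1·1 + 5·2 + 14·0 + 5·0 + 9·1 + 5·2 = 33
Middlemarch: 3·3 + 1·2 + 5·0 + 14·1 + 5·2 + 9·3 + 5·1 = 67
Beloved: 3·0 + 1·3 + 5·1 + 14·2 + 5·1 + 9·2 + 5·3 = 74
Kindred has the highest Borda score (78).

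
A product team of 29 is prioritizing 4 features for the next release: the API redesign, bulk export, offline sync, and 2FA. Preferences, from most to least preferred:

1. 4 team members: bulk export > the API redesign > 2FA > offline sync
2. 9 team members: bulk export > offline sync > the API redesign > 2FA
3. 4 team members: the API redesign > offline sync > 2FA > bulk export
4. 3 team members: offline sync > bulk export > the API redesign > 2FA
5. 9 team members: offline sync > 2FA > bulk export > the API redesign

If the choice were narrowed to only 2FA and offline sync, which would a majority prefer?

offline sync

Voters preferring 2FA to offline sync: 4; preferring offline sync to 2FA: 25.
offline sync wins the head-to-head.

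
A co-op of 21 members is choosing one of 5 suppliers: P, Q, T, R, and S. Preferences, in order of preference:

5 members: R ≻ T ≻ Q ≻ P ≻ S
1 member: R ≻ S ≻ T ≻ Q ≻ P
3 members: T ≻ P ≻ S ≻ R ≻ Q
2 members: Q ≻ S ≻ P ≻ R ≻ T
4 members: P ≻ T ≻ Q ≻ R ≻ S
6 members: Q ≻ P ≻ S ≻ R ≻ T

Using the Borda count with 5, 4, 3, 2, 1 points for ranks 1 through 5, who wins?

P: 5·2 + 1·1 + 3·4 + 2·3 + 4·5 + 6·4 = 73
Q: 5·3 + 1·2 + 3·1 + 2·5 + 4·3 + 6·5 = 72
T: 5·4 + 1·3 + 3·5 + 2·1 + 4·4 + 6·1 = 62
R: 5·5 + 1·5 + 3·2 + 2·2 + 4·2 + 6·2 = 60
S: 5·1 + 1·4 + 3·3 + 2·4 + 4·1 + 6·3 = 48
P has the highest Borda score (73).

P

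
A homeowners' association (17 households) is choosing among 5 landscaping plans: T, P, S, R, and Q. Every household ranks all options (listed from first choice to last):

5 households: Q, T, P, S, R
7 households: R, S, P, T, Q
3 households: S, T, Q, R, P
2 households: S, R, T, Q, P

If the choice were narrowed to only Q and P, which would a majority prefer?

Q

Voters preferring Q to P: 10; preferring P to Q: 7.
Q wins the head-to-head.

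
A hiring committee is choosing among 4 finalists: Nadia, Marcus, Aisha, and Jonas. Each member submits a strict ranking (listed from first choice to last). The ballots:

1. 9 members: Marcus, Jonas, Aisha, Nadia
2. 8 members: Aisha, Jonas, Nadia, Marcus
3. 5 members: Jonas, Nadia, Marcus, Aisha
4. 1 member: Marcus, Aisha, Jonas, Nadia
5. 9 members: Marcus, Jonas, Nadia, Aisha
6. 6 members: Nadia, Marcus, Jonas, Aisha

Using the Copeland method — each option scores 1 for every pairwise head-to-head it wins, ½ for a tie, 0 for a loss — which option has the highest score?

Nadia: beats Aisha; ties Marcus; loses to Jonas → score 1.5.
Marcus: beats Aisha and Jonas; ties Nadia → score 2.5.
Aisha: loses to Nadia, Marcus, and Jonas → score 0.
Jonas: beats Nadia and Aisha; loses to Marcus → score 2.
Marcus has the best pairwise record.

Marcus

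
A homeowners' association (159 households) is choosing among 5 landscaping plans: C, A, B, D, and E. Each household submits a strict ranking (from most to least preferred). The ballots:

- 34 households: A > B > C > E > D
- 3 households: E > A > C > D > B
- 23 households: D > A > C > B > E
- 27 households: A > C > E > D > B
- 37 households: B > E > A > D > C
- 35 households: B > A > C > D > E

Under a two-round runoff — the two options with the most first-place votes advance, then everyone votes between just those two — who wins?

A

Round 1 first-place votes: C 0, A 61, B 72, D 23, E 3.
B and A advance.
Runoff: B is preferred to A by 72 voters; A by 87.
A wins the runoff.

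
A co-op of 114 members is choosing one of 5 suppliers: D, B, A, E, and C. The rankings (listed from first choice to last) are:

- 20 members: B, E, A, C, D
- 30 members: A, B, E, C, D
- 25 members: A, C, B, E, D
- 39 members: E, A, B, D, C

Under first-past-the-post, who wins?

A

First-place votes: D 0, B 20, A 55, E 39, C 0.
A has the most first-place votes.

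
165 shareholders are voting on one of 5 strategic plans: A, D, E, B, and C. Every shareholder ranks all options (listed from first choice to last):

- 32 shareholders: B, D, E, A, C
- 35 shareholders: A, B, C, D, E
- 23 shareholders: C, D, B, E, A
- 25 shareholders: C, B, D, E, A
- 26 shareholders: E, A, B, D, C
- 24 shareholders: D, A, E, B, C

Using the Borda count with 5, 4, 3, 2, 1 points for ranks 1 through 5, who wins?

B

A: 32·2 + 35·5 + 23·1 + 25·1 + 26·4 + 24·4 = 487
D: 32·4 + 35·2 + 23·4 + 25·3 + 26·2 + 24·5 = 537
E: 32·3 + 35·1 + 23·2 + 25·2 + 26·5 + 24·3 = 429
B: 32·5 + 35·4 + 23·3 + 25·4 + 26·3 + 24·2 = 595
C: 32·1 + 35·3 + 23·5 + 25·5 + 26·1 + 24·1 = 427
B has the highest Borda score (595).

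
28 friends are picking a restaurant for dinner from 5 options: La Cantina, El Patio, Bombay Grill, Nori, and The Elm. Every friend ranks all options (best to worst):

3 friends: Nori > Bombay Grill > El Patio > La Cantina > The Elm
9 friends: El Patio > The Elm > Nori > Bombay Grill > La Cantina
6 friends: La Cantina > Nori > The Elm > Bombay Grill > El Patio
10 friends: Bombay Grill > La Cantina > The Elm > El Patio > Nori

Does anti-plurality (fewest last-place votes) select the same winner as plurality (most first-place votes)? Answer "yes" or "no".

Anti-plurality — last-place votes: La Cantina 9, El Patio 6, Bombay Grill 0, Nori 10, The Elm 3. Winner: Bombay Grill.
Plurality — first-place votes: La Cantina 6, El Patio 9, Bombay Grill 10, Nori 3, The Elm 0. Winner: Bombay Grill.
The two methods agree.

yes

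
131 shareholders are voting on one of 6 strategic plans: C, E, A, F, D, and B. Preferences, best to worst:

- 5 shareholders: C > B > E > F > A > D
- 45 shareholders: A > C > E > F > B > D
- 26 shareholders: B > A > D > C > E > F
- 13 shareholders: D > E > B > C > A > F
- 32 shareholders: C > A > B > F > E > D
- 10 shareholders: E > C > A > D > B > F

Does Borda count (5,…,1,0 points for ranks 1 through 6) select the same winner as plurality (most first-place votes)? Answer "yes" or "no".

yes

Borda — scores: C 483, E 310, A 505, F 164, D 163, B 340. Winner: A.
Plurality — first-place votes: C 37, E 10, A 45, F 0, D 13, B 26. Winner: A.
The two methods agree.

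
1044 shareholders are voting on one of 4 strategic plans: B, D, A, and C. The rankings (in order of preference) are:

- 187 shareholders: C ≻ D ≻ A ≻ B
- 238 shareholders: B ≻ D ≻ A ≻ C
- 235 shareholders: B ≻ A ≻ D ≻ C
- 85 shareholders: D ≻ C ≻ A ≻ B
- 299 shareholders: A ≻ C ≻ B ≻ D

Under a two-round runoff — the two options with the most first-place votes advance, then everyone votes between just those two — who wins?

A

Round 1 first-place votes: B 473, D 85, A 299, C 187.
B and A advance.
Runoff: B is preferred to A by 473 voters; A by 571.
A wins the runoff.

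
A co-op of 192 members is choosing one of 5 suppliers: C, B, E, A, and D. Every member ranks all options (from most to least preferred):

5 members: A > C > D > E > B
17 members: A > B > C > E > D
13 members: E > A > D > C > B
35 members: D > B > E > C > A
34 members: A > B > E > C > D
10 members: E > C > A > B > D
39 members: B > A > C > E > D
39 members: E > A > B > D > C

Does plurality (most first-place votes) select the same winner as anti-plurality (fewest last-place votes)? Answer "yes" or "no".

yes

Plurality — first-place votes: C 0, B 39, E 62, A 56, D 35. Winner: E.
Anti-plurality — last-place votes: C 39, B 18, E 0, A 35, D 100. Winner: E.
The two methods agree.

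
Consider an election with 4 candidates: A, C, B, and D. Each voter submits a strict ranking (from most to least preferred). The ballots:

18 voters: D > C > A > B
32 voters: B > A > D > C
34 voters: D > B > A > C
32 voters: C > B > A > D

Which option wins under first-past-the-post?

First-place votes: A 0, C 32, B 32, D 52.
D has the most first-place votes.

D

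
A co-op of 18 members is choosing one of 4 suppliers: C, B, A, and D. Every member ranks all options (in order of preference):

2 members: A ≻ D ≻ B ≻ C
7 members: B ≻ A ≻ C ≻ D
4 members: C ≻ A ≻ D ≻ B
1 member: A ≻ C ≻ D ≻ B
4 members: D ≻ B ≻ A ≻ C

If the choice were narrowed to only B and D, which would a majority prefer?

Voters preferring B to D: 7; preferring D to B: 11.
D wins the head-to-head.

D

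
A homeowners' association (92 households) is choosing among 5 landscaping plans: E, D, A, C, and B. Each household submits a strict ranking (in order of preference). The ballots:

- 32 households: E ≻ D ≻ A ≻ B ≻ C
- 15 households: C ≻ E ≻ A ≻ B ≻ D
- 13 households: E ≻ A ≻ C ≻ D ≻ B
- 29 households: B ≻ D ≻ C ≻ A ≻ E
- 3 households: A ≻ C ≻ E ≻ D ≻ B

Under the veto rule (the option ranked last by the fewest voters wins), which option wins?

A

Last-place votes: E 29, D 15, A 0, C 32, B 16.
A is ranked last by the fewest voters, so A wins.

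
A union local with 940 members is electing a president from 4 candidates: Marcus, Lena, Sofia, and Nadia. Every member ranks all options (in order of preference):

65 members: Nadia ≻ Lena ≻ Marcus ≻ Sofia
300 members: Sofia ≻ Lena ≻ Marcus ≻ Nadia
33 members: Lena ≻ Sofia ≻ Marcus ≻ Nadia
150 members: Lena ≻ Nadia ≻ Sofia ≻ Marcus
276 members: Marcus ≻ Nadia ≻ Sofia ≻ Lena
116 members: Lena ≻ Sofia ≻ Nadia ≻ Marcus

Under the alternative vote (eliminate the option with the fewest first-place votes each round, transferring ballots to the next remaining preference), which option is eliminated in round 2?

Round 1: Marcus 276, Lena 299, Sofia 300, Nadia 65. Eliminate Nadia.
Round 2: Marcus 276, Lena 364, Sofia 300. Eliminate Marcus.

Marcus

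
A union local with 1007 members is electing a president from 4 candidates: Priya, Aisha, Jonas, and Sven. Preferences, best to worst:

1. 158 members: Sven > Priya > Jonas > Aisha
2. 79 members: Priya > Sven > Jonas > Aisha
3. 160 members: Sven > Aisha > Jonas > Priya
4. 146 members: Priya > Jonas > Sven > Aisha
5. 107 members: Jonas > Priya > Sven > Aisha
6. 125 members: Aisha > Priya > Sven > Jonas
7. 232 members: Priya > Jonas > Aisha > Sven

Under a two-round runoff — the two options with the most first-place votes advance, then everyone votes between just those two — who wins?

Priya

Round 1 first-place votes: Priya 457, Aisha 125, Jonas 107, Sven 318.
Priya and Sven advance.
Runoff: Priya is preferred to Sven by 689 voters; Sven by 318.
Priya wins the runoff.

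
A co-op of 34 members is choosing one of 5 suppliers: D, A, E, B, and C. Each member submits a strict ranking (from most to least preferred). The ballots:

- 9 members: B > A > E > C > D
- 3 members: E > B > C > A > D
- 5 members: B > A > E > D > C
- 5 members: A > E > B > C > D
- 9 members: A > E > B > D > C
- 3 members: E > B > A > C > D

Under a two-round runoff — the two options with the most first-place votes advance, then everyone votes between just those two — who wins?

B

Round 1 first-place votes: D 0, A 14, E 6, B 14, C 0.
A and B advance.
Runoff: A is preferred to B by 14 voters; B by 20.
B wins the runoff.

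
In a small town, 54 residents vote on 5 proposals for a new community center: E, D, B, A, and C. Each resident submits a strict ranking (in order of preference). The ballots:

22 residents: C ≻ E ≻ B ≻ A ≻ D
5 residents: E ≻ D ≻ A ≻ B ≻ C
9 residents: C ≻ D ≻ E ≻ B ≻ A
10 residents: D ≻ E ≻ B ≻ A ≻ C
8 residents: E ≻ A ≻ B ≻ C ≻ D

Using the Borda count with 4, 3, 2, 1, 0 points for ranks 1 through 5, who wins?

E: 22·3 + 5·4 + 9·2 + 10·3 + 8·4 = 166
D: 22·0 + 5·3 + 9·3 + 10·4 + 8·0 = 82
B: 22·2 + 5·1 + 9·1 + 10·2 + 8·2 = 94
A: 22·1 + 5·2 + 9·0 + 10·1 + 8·3 = 66
C: 22·4 + 5·0 + 9·4 + 10·0 + 8·1 = 132
E has the highest Borda score (166).

E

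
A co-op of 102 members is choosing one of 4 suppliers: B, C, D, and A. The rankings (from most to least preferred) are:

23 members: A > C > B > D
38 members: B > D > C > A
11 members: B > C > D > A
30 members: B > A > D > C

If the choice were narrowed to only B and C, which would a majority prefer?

B

Voters preferring B to C: 79; preferring C to B: 23.
B wins the head-to-head.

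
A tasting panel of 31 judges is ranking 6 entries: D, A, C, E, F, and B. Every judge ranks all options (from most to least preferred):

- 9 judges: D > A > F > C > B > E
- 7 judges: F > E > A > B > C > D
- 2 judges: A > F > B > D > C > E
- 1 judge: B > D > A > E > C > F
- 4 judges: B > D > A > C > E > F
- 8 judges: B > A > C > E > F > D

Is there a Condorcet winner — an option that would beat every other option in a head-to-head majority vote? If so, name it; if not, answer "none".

A vs D: 17–14 for A.
A vs C: 31–0 for A.
A vs E: 24–7 for A.
A vs F: 24–7 for A.
A vs B: 18–13 for A.
A beats every other option head-to-head.

A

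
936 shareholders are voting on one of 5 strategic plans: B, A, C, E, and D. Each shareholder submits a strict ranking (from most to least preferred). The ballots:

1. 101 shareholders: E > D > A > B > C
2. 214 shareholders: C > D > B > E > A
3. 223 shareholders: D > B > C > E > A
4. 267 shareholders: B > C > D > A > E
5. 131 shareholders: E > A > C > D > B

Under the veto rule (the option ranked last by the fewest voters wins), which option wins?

Last-place votes: B 131, A 437, C 101, E 267, D 0.
D is ranked last by the fewest voters, so D wins.

D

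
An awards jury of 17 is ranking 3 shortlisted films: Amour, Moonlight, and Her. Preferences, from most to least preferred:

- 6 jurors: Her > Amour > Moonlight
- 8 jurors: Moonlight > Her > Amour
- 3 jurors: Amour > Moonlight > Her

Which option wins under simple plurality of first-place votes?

First-place votes: Amour 3, Moonlight 8, Her 6.
Moonlight has the most first-place votes.

Moonlight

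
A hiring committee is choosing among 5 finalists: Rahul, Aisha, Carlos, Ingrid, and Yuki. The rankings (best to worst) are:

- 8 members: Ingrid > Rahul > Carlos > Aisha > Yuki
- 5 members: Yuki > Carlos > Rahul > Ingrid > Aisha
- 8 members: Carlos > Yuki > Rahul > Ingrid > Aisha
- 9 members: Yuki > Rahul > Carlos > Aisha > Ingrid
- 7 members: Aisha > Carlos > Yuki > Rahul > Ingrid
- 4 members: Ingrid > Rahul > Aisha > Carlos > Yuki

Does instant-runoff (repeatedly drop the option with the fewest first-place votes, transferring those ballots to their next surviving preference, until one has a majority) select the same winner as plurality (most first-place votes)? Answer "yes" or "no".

Instant-runoff — R1 Rahul 0, Aisha 7, Carlos 8, Ingrid 12, Yuki 14 (Rahul out); R2 Aisha 7, Carlos 8, Ingrid 12, Yuki 14 (Aisha out); R3 Carlos 15, Ingrid 12, Yuki 14 (Ingrid out); R4 Carlos 27, Yuki 14 (Carlos winner). Winner: Carlos.
Plurality — first-place votes: Rahul 0, Aisha 7, Carlos 8, Ingrid 12, Yuki 14. Winner: Yuki.
The two methods disagree.

no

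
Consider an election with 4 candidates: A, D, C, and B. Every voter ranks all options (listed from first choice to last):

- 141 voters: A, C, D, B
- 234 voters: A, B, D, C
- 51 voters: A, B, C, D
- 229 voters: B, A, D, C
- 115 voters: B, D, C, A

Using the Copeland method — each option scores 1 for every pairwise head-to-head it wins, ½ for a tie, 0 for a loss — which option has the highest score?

A

A: beats D, C, and B → score 3.
D: beats C; loses to A and B → score 1.
C: loses to A, D, and B → score 0.
B: beats D and C; loses to A → score 2.
A has the best pairwise record.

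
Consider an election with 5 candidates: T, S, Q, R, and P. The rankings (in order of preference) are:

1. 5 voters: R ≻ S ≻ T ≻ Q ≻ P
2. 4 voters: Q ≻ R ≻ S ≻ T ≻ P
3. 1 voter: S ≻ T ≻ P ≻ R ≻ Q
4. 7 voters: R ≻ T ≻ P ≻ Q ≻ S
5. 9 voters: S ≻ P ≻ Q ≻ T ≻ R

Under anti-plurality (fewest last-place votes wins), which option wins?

Last-place votes: T 0, S 7, Q 1, R 9, P 9.
T is ranked last by the fewest voters, so T wins.

T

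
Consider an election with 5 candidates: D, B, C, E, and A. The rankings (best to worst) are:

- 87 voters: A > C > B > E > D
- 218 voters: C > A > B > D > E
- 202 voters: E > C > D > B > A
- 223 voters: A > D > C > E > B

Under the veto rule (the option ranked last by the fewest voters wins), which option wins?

Last-place votes: D 87, B 223, C 0, E 218, A 202.
C is ranked last by the fewest voters, so C wins.

C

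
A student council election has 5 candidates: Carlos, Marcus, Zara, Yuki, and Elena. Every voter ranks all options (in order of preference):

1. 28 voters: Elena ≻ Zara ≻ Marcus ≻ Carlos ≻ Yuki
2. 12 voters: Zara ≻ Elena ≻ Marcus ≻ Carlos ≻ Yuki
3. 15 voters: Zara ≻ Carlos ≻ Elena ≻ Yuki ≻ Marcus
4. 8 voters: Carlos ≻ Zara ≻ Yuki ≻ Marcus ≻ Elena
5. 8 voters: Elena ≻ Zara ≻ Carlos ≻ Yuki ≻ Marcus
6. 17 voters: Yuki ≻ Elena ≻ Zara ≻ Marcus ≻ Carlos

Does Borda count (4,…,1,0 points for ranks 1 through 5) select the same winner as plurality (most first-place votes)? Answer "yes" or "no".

no

Borda — scores: Carlos 133, Marcus 105, Zara 274, Yuki 107, Elena 261. Winner: Zara.
Plurality — first-place votes: Carlos 8, Marcus 0, Zara 27, Yuki 17, Elena 36. Winner: Elena.
The two methods disagree.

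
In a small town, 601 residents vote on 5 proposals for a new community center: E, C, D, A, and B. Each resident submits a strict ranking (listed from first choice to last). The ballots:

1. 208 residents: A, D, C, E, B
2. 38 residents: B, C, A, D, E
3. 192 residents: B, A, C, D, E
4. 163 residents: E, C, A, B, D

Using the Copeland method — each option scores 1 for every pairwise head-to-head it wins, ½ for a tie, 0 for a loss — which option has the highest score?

E: beats B; loses to C, D, and A → score 1.
C: beats E, D, and B; loses to A → score 3.
D: beats E; loses to C, A, and B → score 1.
A: beats E, C, D, and B → score 4.
B: beats D; loses to E, C, and A → score 1.
A has the best pairwise record.

A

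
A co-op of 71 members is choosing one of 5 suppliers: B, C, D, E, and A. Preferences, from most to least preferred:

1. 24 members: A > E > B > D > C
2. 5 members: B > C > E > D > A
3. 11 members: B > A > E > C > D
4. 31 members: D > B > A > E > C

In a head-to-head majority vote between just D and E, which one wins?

E

Voters preferring D to E: 31; preferring E to D: 40.
E wins the head-to-head.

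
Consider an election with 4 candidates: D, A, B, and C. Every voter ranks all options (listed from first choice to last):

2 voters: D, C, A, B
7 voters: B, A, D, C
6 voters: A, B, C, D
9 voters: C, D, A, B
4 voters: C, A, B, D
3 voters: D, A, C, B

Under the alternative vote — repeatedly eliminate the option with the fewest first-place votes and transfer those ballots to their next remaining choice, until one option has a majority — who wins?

A

Round 1: D 5, A 6, B 7, C 13. Eliminate D.
Round 2: A 9, B 7, C 15. Eliminate B.
Round 3: A 16, C 15. A has a majority.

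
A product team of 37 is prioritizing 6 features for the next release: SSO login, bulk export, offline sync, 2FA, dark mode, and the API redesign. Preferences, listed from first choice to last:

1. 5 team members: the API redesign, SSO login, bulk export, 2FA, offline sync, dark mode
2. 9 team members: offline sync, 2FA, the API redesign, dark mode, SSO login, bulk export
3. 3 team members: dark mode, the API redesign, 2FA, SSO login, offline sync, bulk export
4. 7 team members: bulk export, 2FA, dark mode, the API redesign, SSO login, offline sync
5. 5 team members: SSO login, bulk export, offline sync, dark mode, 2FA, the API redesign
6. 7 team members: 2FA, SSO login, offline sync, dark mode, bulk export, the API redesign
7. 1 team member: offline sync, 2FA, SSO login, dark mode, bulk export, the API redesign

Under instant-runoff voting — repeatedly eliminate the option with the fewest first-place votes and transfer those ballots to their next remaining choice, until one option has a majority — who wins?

Round 1: SSO login 5, bulk export 7, offline sync 10, 2FA 7, dark mode 3, the API redesign 5. Eliminate dark mode.
Round 2: SSO login 5, bulk export 7, offline sync 10, 2FA 7, the API redesign 8. Eliminate SSO login.
Round 3: bulk export 12, offline sync 10, 2FA 7, the API redesign 8. Eliminate 2FA.
Round 4: bulk export 12, offline sync 17, the API redesign 8. Eliminate the API redesign.
Round 5: bulk export 17, offline sync 20. Offline sync has a majority.

offline sync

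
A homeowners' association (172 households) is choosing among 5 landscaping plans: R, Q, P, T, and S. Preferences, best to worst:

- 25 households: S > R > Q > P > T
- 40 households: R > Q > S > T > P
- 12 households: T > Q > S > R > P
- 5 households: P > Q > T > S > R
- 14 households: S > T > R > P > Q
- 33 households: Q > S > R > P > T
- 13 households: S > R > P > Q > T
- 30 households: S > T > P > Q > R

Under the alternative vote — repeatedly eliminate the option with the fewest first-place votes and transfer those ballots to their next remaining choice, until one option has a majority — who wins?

Round 1: R 40, Q 33, P 5, T 12, S 82. Eliminate P.
Round 2: R 40, Q 38, T 12, S 82. Eliminate T.
Round 3: R 40, Q 50, S 82. Eliminate R.
Round 4: Q 90, S 82. Q has a majority.

Q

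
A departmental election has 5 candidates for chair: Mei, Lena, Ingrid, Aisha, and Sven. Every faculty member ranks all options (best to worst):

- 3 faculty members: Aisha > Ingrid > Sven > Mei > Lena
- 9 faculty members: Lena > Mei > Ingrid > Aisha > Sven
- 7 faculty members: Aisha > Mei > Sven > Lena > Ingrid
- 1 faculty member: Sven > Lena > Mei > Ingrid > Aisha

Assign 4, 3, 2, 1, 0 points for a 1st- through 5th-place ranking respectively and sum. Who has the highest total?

Mei: 3·1 + 9·3 + 7·3 + 1·2 = 53
Lena: 3·0 + 9·4 + 7·1 + 1·3 = 46
Ingrid: 3·3 + 9·2 + 7·0 + 1·1 = 28
Aisha: 3·4 + 9·1 + 7·4 + 1·0 = 49
Sven: 3·2 + 9·0 + 7·2 + 1·4 = 24
Mei has the highest Borda score (53).

Mei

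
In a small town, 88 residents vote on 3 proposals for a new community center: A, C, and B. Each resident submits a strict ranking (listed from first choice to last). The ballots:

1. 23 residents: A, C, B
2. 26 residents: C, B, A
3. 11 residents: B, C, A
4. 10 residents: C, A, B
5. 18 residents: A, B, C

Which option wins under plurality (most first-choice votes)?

A

First-place votes: A 41, C 36, B 11.
A has the most first-place votes.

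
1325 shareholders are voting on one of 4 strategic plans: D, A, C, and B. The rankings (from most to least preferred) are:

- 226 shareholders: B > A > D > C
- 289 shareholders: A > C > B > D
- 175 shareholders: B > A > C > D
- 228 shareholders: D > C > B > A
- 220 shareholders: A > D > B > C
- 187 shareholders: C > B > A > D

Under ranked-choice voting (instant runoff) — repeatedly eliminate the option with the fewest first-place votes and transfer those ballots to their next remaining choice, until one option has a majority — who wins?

B

Round 1: D 228, A 509, C 187, B 401. Eliminate C.
Round 2: D 228, A 509, B 588. Eliminate D.
Round 3: A 509, B 816. B has a majority.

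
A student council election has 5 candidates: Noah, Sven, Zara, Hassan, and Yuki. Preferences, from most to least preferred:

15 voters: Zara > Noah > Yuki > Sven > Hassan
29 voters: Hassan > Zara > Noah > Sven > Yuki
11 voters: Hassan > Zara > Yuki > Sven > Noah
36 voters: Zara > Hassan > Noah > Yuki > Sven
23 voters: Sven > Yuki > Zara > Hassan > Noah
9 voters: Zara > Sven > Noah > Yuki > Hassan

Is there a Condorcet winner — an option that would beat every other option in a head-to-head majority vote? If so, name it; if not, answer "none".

Zara vs Noah: 123–0 for Zara.
Zara vs Sven: 100–23 for Zara.
Zara vs Hassan: 83–40 for Zara.
Zara vs Yuki: 100–23 for Zara.
Zara beats every other option head-to-head.

Zara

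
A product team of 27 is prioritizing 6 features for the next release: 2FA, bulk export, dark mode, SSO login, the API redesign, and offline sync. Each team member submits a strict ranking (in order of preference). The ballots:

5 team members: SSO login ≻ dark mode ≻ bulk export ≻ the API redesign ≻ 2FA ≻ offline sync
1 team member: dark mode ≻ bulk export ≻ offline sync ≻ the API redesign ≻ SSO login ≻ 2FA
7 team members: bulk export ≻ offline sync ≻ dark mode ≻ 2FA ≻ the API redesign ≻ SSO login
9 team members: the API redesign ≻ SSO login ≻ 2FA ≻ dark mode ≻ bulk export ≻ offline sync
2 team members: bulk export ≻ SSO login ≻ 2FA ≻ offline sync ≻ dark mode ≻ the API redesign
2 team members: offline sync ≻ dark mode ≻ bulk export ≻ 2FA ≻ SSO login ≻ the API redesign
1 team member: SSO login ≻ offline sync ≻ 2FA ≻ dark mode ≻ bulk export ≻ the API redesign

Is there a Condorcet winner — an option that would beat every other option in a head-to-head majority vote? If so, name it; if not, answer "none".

Checking pairwise contests:
bulk export beats 2FA 17–10.
dark mode beats bulk export 18–9.
SSO login beats dark mode 17–10.
the API redesign beats SSO login 17–10.
bulk export beats the API redesign 18–9.
2FA beats offline sync 16–11.
Every option loses at least one head-to-head, so there is no Condorcet winner.

none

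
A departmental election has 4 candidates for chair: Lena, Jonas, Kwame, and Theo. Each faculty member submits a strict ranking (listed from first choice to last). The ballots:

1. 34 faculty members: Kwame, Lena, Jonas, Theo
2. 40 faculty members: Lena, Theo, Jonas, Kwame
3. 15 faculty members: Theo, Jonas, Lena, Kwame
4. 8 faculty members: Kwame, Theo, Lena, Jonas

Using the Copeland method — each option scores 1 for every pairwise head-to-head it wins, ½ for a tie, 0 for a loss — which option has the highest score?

Lena: beats Jonas, Kwame, and Theo → score 3.
Jonas: beats Kwame; loses to Lena and Theo → score 1.
Kwame: loses to Lena, Jonas, and Theo → score 0.
Theo: beats Jonas and Kwame; loses to Lena → score 2.
Lena has the best pairwise record.

Lena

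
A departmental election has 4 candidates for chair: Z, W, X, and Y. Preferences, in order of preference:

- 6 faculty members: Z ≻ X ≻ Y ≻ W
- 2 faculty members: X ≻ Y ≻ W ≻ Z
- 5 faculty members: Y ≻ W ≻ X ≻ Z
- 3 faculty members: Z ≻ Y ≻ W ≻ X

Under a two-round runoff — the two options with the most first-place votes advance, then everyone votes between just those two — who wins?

Z

Round 1 first-place votes: Z 9, W 0, X 2, Y 5.
Z and Y advance.
Runoff: Z is preferred to Y by 9 voters; Y by 7.
Z wins the runoff.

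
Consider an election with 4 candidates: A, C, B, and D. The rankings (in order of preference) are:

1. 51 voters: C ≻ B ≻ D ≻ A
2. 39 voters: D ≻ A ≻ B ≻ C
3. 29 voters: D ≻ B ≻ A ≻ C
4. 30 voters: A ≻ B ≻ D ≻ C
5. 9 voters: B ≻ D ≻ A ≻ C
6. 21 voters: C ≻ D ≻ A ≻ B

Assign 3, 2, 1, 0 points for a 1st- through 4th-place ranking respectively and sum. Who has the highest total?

A: 51·0 + 39·2 + 29·1 + 30·3 + 9·1 + 21·1 = 227
C: 51·3 + 39·0 + 29·0 + 30·0 + 9·0 + 21·3 = 216
B: 51·2 + 39·1 + 29·2 + 30·2 + 9·3 + 21·0 = 286
D: 51·1 + 39·3 + 29·3 + 30·1 + 9·2 + 21·2 = 345
D has the highest Borda score (345).

D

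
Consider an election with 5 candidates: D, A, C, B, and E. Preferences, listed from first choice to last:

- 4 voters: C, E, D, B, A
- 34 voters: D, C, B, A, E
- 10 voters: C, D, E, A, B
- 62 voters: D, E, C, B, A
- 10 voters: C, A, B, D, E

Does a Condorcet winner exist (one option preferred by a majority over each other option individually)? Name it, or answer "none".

D vs A: 110–10 for D.
D vs C: 96–24 for D.
D vs B: 110–10 for D.
D vs E: 116–4 for D.
D beats every other option head-to-head.

D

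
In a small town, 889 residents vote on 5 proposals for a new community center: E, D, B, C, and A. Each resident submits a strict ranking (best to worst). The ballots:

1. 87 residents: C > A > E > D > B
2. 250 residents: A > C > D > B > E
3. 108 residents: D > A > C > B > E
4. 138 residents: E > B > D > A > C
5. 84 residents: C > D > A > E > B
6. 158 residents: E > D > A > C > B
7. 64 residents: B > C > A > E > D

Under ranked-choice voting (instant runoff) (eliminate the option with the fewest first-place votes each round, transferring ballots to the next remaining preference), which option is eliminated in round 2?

D

Round 1: E 296, D 108, B 64, C 171, A 250. Eliminate B.
Round 2: E 296, D 108, C 235, A 250. Eliminate D.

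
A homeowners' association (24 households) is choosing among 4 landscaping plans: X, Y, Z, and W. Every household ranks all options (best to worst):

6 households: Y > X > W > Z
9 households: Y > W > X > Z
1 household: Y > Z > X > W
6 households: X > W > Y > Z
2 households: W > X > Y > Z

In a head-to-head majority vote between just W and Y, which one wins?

Voters preferring W to Y: 8; preferring Y to W: 16.
Y wins the head-to-head.

Y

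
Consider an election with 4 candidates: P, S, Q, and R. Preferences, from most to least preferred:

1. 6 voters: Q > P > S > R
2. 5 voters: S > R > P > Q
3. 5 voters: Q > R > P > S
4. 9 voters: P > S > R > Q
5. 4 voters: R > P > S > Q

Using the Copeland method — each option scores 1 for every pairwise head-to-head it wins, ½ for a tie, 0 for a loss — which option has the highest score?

P

P: beats S, Q, and R → score 3.
S: beats Q and R; loses to P → score 2.
Q: loses to P, S, and R → score 0.
R: beats Q; loses to P and S → score 1.
P has the best pairwise record.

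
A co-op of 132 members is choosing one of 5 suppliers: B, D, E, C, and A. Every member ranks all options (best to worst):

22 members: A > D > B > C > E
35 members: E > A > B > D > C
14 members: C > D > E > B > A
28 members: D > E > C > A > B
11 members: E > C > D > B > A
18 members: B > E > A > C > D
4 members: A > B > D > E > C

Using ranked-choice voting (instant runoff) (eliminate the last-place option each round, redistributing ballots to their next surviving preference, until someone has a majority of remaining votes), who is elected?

D

Round 1: B 18, D 28, E 46, C 14, A 26. Eliminate C.
Round 2: B 18, D 42, E 46, A 26. Eliminate B.
Round 3: D 42, E 64, A 26. Eliminate A.
Round 4: D 68, E 64. D has a majority.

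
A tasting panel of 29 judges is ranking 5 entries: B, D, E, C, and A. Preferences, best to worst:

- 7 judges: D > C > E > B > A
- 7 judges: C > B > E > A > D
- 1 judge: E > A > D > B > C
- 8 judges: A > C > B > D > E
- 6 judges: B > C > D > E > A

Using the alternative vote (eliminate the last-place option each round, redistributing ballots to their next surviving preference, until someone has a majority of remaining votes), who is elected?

Round 1: B 6, D 7, E 1, C 7, A 8. Eliminate E.
Round 2: B 6, D 7, C 7, A 9. Eliminate B.
Round 3: D 7, C 13, A 9. Eliminate D.
Round 4: C 20, A 9. C has a majority.

C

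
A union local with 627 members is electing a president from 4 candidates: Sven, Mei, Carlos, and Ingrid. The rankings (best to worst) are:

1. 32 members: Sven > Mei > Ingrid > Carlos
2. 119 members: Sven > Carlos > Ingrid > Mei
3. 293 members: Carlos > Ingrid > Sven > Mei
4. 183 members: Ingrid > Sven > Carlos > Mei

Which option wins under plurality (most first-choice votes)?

First-place votes: Sven 151, Mei 0, Carlos 293, Ingrid 183.
Carlos has the most first-place votes.

Carlos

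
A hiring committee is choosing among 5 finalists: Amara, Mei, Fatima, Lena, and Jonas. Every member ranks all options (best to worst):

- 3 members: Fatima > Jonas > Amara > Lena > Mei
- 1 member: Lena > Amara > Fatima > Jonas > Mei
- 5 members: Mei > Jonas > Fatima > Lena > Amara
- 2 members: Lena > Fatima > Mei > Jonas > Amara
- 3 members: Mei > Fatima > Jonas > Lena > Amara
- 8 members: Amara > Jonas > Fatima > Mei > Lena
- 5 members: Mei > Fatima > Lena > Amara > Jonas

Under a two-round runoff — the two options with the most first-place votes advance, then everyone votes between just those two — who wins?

Round 1 first-place votes: Amara 8, Mei 13, Fatima 3, Lena 3, Jonas 0.
Mei and Amara advance.
Runoff: Mei is preferred to Amara by 15 voters; Amara by 12.
Mei wins the runoff.

Mei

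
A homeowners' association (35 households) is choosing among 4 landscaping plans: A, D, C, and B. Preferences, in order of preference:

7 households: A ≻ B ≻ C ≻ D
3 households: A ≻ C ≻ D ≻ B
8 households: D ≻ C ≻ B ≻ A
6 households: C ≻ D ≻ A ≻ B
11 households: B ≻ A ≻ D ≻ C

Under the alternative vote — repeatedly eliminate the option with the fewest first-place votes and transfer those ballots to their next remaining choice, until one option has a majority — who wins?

Round 1: A 10, D 8, C 6, B 11. Eliminate C.
Round 2: A 10, D 14, B 11. Eliminate A.
Round 3: D 17, B 18. B has a majority.

B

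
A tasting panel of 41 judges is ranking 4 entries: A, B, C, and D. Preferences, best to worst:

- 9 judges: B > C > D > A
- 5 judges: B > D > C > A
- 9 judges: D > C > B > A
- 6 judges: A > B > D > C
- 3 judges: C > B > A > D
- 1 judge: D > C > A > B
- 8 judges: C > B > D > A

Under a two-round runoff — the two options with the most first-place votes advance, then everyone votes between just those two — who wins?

Round 1 first-place votes: A 6, B 14, C 11, D 10.
B and C advance.
Runoff: B is preferred to C by 20 voters; C by 21.
C wins the runoff.

C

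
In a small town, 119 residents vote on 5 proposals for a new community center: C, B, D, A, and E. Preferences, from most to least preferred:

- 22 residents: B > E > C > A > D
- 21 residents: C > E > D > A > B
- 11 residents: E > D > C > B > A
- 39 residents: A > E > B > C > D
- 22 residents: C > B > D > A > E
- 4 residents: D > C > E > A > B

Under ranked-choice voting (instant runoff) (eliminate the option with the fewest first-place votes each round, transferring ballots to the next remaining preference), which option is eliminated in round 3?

B

Round 1: C 43, B 22, D 4, A 39, E 11. Eliminate D.
Round 2: C 47, B 22, A 39, E 11. Eliminate E.
Round 3: C 58, B 22, A 39. Eliminate B.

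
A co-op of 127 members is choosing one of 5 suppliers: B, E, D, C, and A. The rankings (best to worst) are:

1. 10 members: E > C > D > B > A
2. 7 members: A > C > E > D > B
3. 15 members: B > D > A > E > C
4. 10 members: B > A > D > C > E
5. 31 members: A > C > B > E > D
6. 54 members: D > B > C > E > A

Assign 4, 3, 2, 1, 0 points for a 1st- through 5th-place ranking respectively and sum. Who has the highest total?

B

B: 10·1 + 7·0 + 15·4 + 10·4 + 31·2 + 54·3 = 334
E: 10·4 + 7·2 + 15·1 + 10·0 + 31·1 + 54·1 = 154
D: 10·2 + 7·1 + 15·3 + 10·2 + 31·0 + 54·4 = 308
C: 10·3 + 7·3 + 15·0 + 10·1 + 31·3 + 54·2 = 262
A: 10·0 + 7·4 + 15·2 + 10·3 + 31·4 + 54·0 = 212
B has the highest Borda score (334).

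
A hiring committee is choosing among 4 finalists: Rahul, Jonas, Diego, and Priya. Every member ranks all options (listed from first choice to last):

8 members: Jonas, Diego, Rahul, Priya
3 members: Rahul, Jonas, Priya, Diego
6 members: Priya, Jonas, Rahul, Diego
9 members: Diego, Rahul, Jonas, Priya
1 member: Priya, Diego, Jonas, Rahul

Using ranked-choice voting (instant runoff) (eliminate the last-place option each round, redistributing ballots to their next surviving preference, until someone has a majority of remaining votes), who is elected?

Jonas

Round 1: Rahul 3, Jonas 8, Diego 9, Priya 7. Eliminate Rahul.
Round 2: Jonas 11, Diego 9, Priya 7. Eliminate Priya.
Round 3: Jonas 17, Diego 10. Jonas has a majority.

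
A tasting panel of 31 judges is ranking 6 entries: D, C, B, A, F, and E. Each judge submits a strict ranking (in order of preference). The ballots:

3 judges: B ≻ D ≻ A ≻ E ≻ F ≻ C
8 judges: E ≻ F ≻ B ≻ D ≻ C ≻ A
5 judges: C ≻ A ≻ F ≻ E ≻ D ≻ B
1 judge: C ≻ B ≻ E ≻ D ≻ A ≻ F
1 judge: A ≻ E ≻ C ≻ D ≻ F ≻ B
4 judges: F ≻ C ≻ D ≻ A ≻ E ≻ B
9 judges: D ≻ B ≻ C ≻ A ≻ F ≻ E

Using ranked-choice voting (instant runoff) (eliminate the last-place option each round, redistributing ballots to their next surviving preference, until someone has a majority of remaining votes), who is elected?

D

Round 1: D 9, C 6, B 3, A 1, F 4, E 8. Eliminate A.
Round 2: D 9, C 6, B 3, F 4, E 9. Eliminate B.
Round 3: D 12, C 6, F 4, E 9. Eliminate F.
Round 4: D 12, C 10, E 9. Eliminate E.
Round 5: D 20, C 11. D has a majority.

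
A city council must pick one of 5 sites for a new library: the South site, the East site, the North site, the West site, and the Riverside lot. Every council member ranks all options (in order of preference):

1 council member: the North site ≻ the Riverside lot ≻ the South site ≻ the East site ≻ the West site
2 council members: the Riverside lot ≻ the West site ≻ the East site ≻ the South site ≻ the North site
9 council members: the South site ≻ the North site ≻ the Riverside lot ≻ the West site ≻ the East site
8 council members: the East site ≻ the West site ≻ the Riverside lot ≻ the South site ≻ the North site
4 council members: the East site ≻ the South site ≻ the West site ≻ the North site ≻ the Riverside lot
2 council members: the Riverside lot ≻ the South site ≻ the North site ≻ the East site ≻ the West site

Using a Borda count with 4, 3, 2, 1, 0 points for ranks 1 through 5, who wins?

the South site

the South site: 1·2 + 2·1 + 9·4 + 8·1 + 4·3 + 2·3 = 66
the East site: 1·1 + 2·2 + 9·0 + 8·4 + 4·4 + 2·1 = 55
the North site: 1·4 + 2·0 + 9·3 + 8·0 + 4·1 + 2·2 = 39
the West site: 1·0 + 2·3 + 9·1 + 8·3 + 4·2 + 2·0 = 47
the Riverside lot: 1·3 + 2·4 + 9·2 + 8·2 + 4·0 + 2·4 = 53
the South site has the highest Borda score (66).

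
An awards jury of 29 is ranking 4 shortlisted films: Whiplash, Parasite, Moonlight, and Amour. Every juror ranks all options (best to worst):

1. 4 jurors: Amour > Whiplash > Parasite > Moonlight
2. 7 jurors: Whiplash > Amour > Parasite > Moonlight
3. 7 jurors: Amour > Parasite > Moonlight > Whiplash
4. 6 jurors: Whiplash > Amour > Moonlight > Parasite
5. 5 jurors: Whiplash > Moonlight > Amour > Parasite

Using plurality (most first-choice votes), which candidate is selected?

First-place votes: Whiplash 18, Parasite 0, Moonlight 0, Amour 11.
Whiplash has the most first-place votes.

Whiplash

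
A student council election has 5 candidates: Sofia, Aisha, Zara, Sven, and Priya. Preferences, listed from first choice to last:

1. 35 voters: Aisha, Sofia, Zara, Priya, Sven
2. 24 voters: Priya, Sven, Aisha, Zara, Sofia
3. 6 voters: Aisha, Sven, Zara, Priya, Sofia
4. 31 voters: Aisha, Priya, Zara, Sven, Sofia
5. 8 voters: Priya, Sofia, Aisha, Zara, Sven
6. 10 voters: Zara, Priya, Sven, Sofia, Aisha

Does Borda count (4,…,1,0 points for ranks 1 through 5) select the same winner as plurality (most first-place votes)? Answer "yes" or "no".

Borda — scores: Sofia 139, Aisha 352, Zara 216, Sven 141, Priya 292. Winner: Aisha.
Plurality — first-place votes: Sofia 0, Aisha 72, Zara 10, Sven 0, Priya 32. Winner: Aisha.
The two methods agree.

yes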